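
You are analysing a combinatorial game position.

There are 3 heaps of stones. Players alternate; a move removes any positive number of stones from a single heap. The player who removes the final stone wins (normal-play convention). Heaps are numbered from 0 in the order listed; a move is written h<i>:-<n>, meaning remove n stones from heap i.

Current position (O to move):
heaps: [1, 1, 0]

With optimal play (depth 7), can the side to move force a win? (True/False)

O winning at [(1,1,0)]: False

p1 O@[(1,1,0)]: h0:-1[(0,1,0)]-1* h1:-1[(1,0,0)]-1
p2 X@[(0,1,0)]: h1:-1[(0,0,0)]+1*
p3 O@[(0,0,0)] terminal -1; root [(1,1,0)] d7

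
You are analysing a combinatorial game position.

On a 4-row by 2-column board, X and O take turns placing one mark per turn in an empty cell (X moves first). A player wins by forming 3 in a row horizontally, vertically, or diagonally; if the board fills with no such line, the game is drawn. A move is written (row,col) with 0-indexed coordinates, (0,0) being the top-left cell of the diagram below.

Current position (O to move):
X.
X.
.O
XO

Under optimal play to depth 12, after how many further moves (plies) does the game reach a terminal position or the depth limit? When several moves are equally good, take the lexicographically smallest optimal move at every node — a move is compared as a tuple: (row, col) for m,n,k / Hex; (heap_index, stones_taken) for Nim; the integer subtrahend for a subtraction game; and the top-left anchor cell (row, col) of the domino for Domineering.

PV length from [X./X./.O/XO]: 1 ply

[X./X./.O/XO] O move#1: (0,1):-1/XO/X./.O/XO, (1,1):+1/X./XO/.O/XO*, (2,0):+0/X./X./OO/XO
[X./XO/.O/XO] end (terminal -1, X#2); searched X./X./.O/XO to 12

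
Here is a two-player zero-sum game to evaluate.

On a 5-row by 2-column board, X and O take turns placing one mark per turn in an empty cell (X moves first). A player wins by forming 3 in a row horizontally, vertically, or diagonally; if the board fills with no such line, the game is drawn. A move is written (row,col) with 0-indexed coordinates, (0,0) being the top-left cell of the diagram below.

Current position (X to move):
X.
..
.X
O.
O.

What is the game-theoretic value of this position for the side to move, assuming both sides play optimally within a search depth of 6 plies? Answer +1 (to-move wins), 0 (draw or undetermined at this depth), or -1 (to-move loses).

ply 1, X at X./../.X/O./O. | (0,1)=-1→XX/../.X/O./O.; (1,0)=-1→X./X./.X/O./O.; (1,1)=-1→X./.X/.X/O./O.; (2,0)=+1→X./../XX/O./O.*; (3,1)=-1→X./../.X/OX/O.; (4,1)=-1→X./../.X/O./OX
ply 2, O at X./../XX/O./O. | (0,1)=-1→XO/../XX/O./O.*; (1,0)=-1→X./O./XX/O./O.; (1,1)=-1→X./.O/XX/O./O.; (3,1)=-1→X./../XX/OO/O.; (4,1)=-1→X./../XX/O./OO
ply 3, X at XO/../XX/O./O. | (1,0)=+1→XO/X./XX/O./O.*; (1,1)=+1→XO/.X/XX/O./O.; (3,1)=+1→XO/../XX/OX/O.; (4,1)=+1→XO/../XX/O./OX
ply 4: XO/X./XX/O./O. is terminal -1 (O); from X./../.X/O./O. depth 6

value(X./../.X/O./O., X) = +1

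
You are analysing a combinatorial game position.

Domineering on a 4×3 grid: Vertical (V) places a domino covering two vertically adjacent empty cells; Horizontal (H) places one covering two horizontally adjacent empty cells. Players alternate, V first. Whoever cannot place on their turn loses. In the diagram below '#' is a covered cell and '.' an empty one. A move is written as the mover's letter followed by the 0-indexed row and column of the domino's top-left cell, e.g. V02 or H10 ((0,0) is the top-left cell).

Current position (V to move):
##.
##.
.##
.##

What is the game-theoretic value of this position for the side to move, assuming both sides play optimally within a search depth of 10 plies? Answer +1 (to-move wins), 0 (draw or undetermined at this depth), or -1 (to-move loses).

value(##./##./.##/.##, V) = +1

[##./##./.##/.##] V move#1: V02:+1/###/###/.##/.##*, V20:+1/##./##./###/###
[###/###/.##/.##] end (terminal -1, H#2); searched ##./##./.##/.## to 10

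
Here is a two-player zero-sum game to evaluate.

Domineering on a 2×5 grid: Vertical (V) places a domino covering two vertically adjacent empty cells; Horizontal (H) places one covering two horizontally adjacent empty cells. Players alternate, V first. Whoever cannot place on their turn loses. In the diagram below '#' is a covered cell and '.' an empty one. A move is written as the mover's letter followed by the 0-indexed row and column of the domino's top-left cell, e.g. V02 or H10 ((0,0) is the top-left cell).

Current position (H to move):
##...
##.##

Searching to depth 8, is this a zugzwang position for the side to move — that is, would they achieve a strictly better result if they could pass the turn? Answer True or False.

zugzwang(##.../##.##, H) = False

[##.../##.##] H move#1: H02:+1/####./##.##*, H03:-1/##.##/##.##
[####./##.##] end (terminal -1, V#2); searched ##.../##.## to 8
pass branch (V moves first from the same position):
  | [##.../##.##] V move#1: V02:-1/###../#####*
  | [###../#####] H move#2: H03:+1/#####/#####*
  | [#####/#####] end (terminal -1, V#3); searched ##.../##.## to 8
H moving scores +1; H passing scores +1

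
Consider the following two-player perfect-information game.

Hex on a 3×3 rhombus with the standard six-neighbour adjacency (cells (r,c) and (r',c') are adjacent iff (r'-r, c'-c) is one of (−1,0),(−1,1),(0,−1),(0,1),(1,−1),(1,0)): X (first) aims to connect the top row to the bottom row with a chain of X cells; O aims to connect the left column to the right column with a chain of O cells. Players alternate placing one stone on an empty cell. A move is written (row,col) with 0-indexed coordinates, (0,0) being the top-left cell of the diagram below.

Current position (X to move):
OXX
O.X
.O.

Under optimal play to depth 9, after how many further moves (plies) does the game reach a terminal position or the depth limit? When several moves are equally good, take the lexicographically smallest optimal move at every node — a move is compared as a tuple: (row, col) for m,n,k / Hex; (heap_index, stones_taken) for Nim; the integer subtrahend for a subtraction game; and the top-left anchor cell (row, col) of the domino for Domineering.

PV length from [OXX/O.X/.O.]: 3 plies

ply 1, X at OXX/O.X/.O. | (1,1)=+1→OXX/OXX/.O.*; (2,0)=+1→OXX/O.X/XO.; (2,2)=+1→OXX/O.X/.OX
ply 2, O at OXX/OXX/.O. | (2,0)=-1→OXX/OXX/OO.*; (2,2)=-1→OXX/OXX/.OO
ply 3, X at OXX/OXX/OO. | (2,2)=+1→OXX/OXX/OOX*
ply 4: OXX/OXX/OOX is terminal -1 (O); from OXX/O.X/.O. depth 9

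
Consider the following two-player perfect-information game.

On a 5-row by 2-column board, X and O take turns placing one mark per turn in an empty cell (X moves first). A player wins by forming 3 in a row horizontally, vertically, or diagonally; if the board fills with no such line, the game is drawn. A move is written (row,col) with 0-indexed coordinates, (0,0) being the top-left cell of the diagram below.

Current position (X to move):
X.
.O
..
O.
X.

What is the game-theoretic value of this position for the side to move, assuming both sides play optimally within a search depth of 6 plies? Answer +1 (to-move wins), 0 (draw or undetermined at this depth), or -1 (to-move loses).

value(X./.O/../O./X., X) = 0

p1 X@[X./.O/../O./X.]: (0,1)[XX/.O/../O./X.]+0* (1,0)[X./XO/../O./X.]+0 (2,0)[X./.O/X./O./X.]+0 (2,1)[X./.O/.X/O./X.]+0 (3,1)[X./.O/../OX/X.]+0 (4,1)[X./.O/../O./XX]-1
p2 O@[XX/.O/../O./X.]: (1,0)[XX/OO/../O./X.]+0* (2,0)[XX/.O/O./O./X.]+0 (2,1)[XX/.O/.O/O./X.]+0 (3,1)[XX/.O/../OO/X.]+0 (4,1)[XX/.O/../O./XO]+0
p3 X@[XX/OO/../O./X.]: (2,0)[XX/OO/X./O./X.]+0* (2,1)[XX/OO/.X/O./X.]-1 (3,1)[XX/OO/../OX/X.]-1 (4,1)[XX/OO/../O./XX]-1
p4 O@[XX/OO/X./O./X.]: (2,1)[XX/OO/XO/O./X.]+0* (3,1)[XX/OO/X./OO/X.]+0 (4,1)[XX/OO/X./O./XO]+0
p5 X@[XX/OO/XO/O./X.]: (3,1)[XX/OO/XO/OX/X.]+0* (4,1)[XX/OO/XO/O./XX]-1
p6 O@[XX/OO/XO/OX/X.]: (4,1)[XX/OO/XO/OX/XO]+0*
p7 X@[XX/OO/XO/OX/XO] terminal +0; root [X./.O/../O./X.] d6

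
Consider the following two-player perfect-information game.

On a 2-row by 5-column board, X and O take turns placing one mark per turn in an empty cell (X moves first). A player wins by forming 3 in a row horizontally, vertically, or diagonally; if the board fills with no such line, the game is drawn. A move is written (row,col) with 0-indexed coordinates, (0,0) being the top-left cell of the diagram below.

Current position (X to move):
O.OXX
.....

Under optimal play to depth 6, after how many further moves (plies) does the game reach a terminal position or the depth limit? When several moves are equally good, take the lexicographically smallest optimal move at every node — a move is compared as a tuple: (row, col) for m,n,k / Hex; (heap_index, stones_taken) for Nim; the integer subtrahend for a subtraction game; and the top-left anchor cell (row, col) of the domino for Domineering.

ply 1, X at O.OXX/..... | (0,1)=+0→OXOXX/.....*; (1,0)=-1→O.OXX/X....; (1,1)=-1→O.OXX/.X...; (1,2)=-1→O.OXX/..X..; (1,3)=-1→O.OXX/...X.; (1,4)=-1→O.OXX/....X
ply 2, O at OXOXX/..... | (1,0)=+0→OXOXX/O....*; (1,1)=+0→OXOXX/.O...; (1,2)=+0→OXOXX/..O..; (1,3)=+0→OXOXX/...O.; (1,4)=+0→OXOXX/....O
ply 3, X at OXOXX/O.... | (1,1)=+0→OXOXX/OX...*; (1,2)=+0→OXOXX/O.X..; (1,3)=+0→OXOXX/O..X.; (1,4)=+0→OXOXX/O...X
ply 4, O at OXOXX/OX... | (1,2)=+0→OXOXX/OXO..*; (1,3)=+0→OXOXX/OX.O.; (1,4)=+0→OXOXX/OX..O
ply 5, X at OXOXX/OXO.. | (1,3)=+0→OXOXX/OXOX.*; (1,4)=+0→OXOXX/OXO.X
ply 6, O at OXOXX/OXOX. | (1,4)=+0→OXOXX/OXOXO*
ply 7: OXOXX/OXOXO is terminal +0 (X); from O.OXX/..... depth 6

PV length from [O.OXX/.....]: 6 plies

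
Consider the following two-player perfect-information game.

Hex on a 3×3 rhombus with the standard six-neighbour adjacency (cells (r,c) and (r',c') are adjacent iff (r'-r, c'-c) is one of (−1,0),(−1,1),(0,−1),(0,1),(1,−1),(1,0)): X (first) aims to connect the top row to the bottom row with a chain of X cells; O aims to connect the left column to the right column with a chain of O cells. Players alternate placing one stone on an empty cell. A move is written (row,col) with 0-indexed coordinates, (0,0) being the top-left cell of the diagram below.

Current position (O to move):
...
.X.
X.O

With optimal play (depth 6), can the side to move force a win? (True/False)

O winning at [.../.X./X.O]: False

[.../.X./X.O] O move#1: (0,0):-1/O../.X./X.O*, (0,1):-1/.O./.X./X.O, (0,2):-1/..O/.X./X.O, (1,0):-1/.../OX./X.O, (1,2):-1/.../.XO/X.O, (2,1):-1/.../.X./XOO
[O../.X./X.O] X move#2: (0,1):+1/OX./.X./X.O*, (0,2):+1/O.X/.X./X.O, (1,0):+1/O../XX./X.O, (1,2):+1/O../.XX/X.O, (2,1):+1/O../.X./XXO
[OX./.X./X.O] end (terminal -1, O#3); searched .../.X./X.O to 6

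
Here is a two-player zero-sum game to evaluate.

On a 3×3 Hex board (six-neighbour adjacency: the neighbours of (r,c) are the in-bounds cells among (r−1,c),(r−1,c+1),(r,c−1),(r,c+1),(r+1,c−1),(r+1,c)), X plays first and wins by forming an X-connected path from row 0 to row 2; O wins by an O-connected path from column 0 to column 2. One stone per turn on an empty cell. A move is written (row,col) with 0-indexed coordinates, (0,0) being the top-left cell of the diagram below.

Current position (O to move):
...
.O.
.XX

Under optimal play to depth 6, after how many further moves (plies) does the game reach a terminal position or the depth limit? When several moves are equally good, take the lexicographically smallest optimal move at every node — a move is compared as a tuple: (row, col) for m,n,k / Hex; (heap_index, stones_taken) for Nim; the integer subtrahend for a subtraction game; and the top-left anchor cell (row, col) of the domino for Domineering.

[.../.O./.XX] O move#1: (0,0):+1/O../.O./.XX*, (0,1):+1/.O./.O./.XX, (0,2):+1/..O/.O./.XX, (1,0):+1/.../OO./.XX, (1,2):+1/.../.OO/.XX, (2,0):+1/.../.O./OXX
[O../.O./.XX] X move#2: (0,1):-1/OX./.O./.XX*, (0,2):-1/O.X/.O./.XX, (1,0):-1/O../XO./.XX, (1,2):-1/O../.OX/.XX, (2,0):-1/O../.O./XXX
[OX./.O./.XX] O move#3: (0,2):+1/OXO/.O./.XX*, (1,0):+1/OX./OO./.XX, (1,2):+1/OX./.OO/.XX, (2,0):+1/OX./.O./OXX
[OXO/.O./.XX] X move#4: (1,0):-1/OXO/XO./.XX*, (1,2):-1/OXO/.OX/.XX, (2,0):-1/OXO/.O./XXX
[OXO/XO./.XX] O move#5: (1,2):-1/OXO/XOO/.XX, (2,0):+1/OXO/XO./OXX*
[OXO/XO./OXX] end (terminal -1, X#6); searched .../.O./.XX to 6

PV length from [.../.O./.XX]: 5 plies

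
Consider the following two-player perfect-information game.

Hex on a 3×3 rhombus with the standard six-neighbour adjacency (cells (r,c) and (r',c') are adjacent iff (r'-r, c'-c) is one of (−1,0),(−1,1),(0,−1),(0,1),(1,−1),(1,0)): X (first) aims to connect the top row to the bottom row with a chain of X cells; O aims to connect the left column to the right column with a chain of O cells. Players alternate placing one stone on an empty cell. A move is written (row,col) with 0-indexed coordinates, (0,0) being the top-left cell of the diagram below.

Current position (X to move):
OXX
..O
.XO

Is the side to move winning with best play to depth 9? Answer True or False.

p1 X@[OXX/..O/.XO]: (1,0)[OXX/X.O/.XO]+1* (1,1)[OXX/.XO/.XO]+1 (2,0)[OXX/..O/XXO]+1
p2 O@[OXX/X.O/.XO]: (1,1)[OXX/XOO/.XO]-1* (2,0)[OXX/X.O/OXO]-1
p3 X@[OXX/XOO/.XO]: (2,0)[OXX/XOO/XXO]+1*
p4 O@[OXX/XOO/XXO] terminal -1; root [OXX/..O/.XO] d9

X winning at [OXX/..O/.XO]: True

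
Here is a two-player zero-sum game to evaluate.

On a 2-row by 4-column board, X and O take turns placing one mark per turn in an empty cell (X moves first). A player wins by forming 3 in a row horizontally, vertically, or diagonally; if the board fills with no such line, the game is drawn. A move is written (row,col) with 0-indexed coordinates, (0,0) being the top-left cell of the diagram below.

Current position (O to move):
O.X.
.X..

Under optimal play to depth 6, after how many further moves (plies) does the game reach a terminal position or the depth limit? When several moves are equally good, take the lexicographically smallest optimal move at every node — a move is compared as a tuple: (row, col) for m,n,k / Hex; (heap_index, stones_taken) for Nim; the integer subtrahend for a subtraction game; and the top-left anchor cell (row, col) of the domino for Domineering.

ply 1, O at O.X./.X.. | (0,1)=-1→OOX./.X..; (0,3)=-1→O.XO/.X..; (1,0)=+0→O.X./OX..*; (1,2)=+0→O.X./.XO.; (1,3)=+0→O.X./.X.O
ply 2, X at O.X./OX.. | (0,1)=+0→OXX./OX..*; (0,3)=+0→O.XX/OX..; (1,2)=+0→O.X./OXX.; (1,3)=+0→O.X./OX.X
ply 3, O at OXX./OX.. | (0,3)=+0→OXXO/OX..*; (1,2)=-1→OXX./OXO.; (1,3)=-1→OXX./OX.O
ply 4, X at OXXO/OX.. | (1,2)=+0→OXXO/OXX.*; (1,3)=+0→OXXO/OX.X
ply 5, O at OXXO/OXX. | (1,3)=+0→OXXO/OXXO*
ply 6: OXXO/OXXO is terminal +0 (X); from O.X./.X.. depth 6

PV length from [O.X./.X..]: 5 plies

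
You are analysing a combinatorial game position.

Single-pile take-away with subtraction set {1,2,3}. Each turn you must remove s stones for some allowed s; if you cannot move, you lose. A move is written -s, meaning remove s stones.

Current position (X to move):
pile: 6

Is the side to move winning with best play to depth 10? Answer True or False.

[6] X move#1: -1:-1/5, -2:+1/4*, -3:-1/3
[4] O move#2: -1:-1/3*, -2:-1/2, -3:-1/1
[3] X move#3: -1:-1/2, -2:-1/1, -3:+1/0*
[0] end (terminal -1, O#4); searched 6 to 10

X winning at [6]: True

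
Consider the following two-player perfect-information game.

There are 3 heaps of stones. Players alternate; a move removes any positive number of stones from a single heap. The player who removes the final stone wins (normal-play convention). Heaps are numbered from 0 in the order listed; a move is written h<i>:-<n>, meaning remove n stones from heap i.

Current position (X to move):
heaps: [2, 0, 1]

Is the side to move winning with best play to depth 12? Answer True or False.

X winning at [(2,0,1)]: True

p1 X@[(2,0,1)]: h0:-1[(1,0,1)]+1* h0:-2[(0,0,1)]-1 h2:-1[(2,0,0)]-1
p2 O@[(1,0,1)]: h0:-1[(0,0,1)]-1* h2:-1[(1,0,0)]-1
p3 X@[(0,0,1)]: h2:-1[(0,0,0)]+1*
p4 O@[(0,0,0)] terminal -1; root [(2,0,1)] d12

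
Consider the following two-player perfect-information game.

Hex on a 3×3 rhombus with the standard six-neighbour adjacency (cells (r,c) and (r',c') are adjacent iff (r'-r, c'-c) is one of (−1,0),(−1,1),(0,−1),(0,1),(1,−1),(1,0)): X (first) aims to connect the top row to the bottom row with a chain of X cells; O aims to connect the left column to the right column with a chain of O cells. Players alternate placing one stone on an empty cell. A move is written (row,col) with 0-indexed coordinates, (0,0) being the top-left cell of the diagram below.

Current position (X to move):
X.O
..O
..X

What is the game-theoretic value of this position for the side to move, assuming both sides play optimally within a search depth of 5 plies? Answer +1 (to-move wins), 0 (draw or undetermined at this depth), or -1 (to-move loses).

value(X.O/..O/..X, X) = +1

ply 1, X at X.O/..O/..X | (0,1)=-1→XXO/..O/..X; (1,0)=-1→X.O/X.O/..X; (1,1)=+1→X.O/.XO/..X*; (2,0)=-1→X.O/..O/X.X; (2,1)=-1→X.O/..O/.XX
ply 2, O at X.O/.XO/..X | (0,1)=-1→XOO/.XO/..X*; (1,0)=-1→X.O/OXO/..X; (2,0)=-1→X.O/.XO/O.X; (2,1)=-1→X.O/.XO/.OX
ply 3, X at XOO/.XO/..X | (1,0)=+1→XOO/XXO/..X*; (2,0)=-1→XOO/.XO/X.X; (2,1)=-1→XOO/.XO/.XX
ply 4, O at XOO/XXO/..X | (2,0)=-1→XOO/XXO/O.X*; (2,1)=-1→XOO/XXO/.OX
ply 5, X at XOO/XXO/O.X | (2,1)=+1→XOO/XXO/OXX*
ply 6: XOO/XXO/OXX is terminal -1 (O); from X.O/..O/..X depth 5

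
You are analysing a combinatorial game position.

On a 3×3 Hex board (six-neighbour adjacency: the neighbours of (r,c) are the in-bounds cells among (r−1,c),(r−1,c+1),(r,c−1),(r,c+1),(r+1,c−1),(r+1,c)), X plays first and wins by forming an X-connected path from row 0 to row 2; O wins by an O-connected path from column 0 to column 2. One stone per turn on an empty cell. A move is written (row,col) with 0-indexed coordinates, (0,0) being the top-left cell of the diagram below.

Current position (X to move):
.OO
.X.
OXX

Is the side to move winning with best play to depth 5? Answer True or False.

X winning at [.OO/.X./OXX]: False

ply 1, X at .OO/.X./OXX | (0,0)=-1→XOO/.X./OXX*; (1,0)=-1→.OO/XX./OXX; (1,2)=-1→.OO/.XX/OXX
ply 2, O at XOO/.X./OXX | (1,0)=+1→XOO/OX./OXX*; (1,2)=-1→XOO/.XO/OXX
ply 3: XOO/OX./OXX is terminal -1 (X); from .OO/.X./OXX depth 5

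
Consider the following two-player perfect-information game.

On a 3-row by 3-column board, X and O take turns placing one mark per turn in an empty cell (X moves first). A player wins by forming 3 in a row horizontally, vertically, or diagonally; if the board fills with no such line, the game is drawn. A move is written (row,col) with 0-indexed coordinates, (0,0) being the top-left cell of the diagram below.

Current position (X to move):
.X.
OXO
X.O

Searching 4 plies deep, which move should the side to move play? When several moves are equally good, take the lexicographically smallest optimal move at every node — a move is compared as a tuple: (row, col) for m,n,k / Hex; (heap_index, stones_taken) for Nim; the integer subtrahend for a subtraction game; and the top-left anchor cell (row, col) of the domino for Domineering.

ply 1, X at .X./OXO/X.O | (0,0)=-1→XX./OXO/X.O; (0,2)=+1→.XX/OXO/X.O*; (2,1)=+1→.X./OXO/XXO
ply 2: .XX/OXO/X.O is terminal -1 (O); from .X./OXO/X.O depth 4

X's best at [.X./OXO/X.O]: (0,2)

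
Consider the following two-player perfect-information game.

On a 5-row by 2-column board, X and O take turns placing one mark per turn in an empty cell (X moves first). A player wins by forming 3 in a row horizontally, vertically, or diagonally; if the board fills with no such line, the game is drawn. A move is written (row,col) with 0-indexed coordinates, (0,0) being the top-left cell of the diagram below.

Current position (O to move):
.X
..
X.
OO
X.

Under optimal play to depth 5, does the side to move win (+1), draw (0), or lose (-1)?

value(.X/../X./OO/X., O) = +1

ply 1, O at .X/../X./OO/X. | (0,0)=+0→OX/../X./OO/X.; (1,0)=+0→.X/O./X./OO/X.; (1,1)=+0→.X/.O/X./OO/X.; (2,1)=+1→.X/../XO/OO/X.*; (4,1)=+0→.X/../X./OO/XO
ply 2, X at .X/../XO/OO/X. | (0,0)=-1→XX/../XO/OO/X.*; (1,0)=-1→.X/X./XO/OO/X.; (1,1)=-1→.X/.X/XO/OO/X.; (4,1)=-1→.X/../XO/OO/XX
ply 3, O at XX/../XO/OO/X. | (1,0)=+1→XX/O./XO/OO/X.*; (1,1)=+1→XX/.O/XO/OO/X.; (4,1)=+1→XX/../XO/OO/XO
ply 4, X at XX/O./XO/OO/X. | (1,1)=-1→XX/OX/XO/OO/X.*; (4,1)=-1→XX/O./XO/OO/XX
ply 5, O at XX/OX/XO/OO/X. | (4,1)=+1→XX/OX/XO/OO/XO*
ply 6: XX/OX/XO/OO/XO is terminal -1 (X); from .X/../X./OO/X. depth 5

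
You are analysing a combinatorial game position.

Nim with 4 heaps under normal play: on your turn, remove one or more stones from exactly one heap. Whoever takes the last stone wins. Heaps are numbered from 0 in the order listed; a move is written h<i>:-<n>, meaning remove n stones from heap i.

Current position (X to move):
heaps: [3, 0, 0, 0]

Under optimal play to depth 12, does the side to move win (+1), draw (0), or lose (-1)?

value((3,0,0,0), X) = +1

[(3,0,0,0)] X move#1: h0:-1:-1/(2,0,0,0), h0:-2:-1/(1,0,0,0), h0:-3:+1/(0,0,0,0)*
[(0,0,0,0)] end (terminal -1, O#2); searched (3,0,0,0) to 12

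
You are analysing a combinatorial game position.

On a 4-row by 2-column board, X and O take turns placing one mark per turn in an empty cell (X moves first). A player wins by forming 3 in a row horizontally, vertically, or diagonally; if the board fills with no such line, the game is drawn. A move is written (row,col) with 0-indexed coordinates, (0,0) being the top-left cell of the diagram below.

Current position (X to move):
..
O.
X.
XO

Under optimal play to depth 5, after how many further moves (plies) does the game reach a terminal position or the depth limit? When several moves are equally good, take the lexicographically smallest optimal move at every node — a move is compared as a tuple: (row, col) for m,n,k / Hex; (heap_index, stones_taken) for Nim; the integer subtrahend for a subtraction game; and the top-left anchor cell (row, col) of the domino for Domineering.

p1 X@[../O./X./XO]: (0,0)[X./O./X./XO]+0* (0,1)[.X/O./X./XO]+0 (1,1)[../OX/X./XO]+0 (2,1)[../O./XX/XO]+0
p2 O@[X./O./X./XO]: (0,1)[XO/O./X./XO]+0* (1,1)[X./OO/X./XO]+0 (2,1)[X./O./XO/XO]+0
p3 X@[XO/O./X./XO]: (1,1)[XO/OX/X./XO]+0* (2,1)[XO/O./XX/XO]+0
p4 O@[XO/OX/X./XO]: (2,1)[XO/OX/XO/XO]+0*
p5 X@[XO/OX/XO/XO] terminal +0; root [../O./X./XO] d5

PV length from [../O./X./XO]: 4 plies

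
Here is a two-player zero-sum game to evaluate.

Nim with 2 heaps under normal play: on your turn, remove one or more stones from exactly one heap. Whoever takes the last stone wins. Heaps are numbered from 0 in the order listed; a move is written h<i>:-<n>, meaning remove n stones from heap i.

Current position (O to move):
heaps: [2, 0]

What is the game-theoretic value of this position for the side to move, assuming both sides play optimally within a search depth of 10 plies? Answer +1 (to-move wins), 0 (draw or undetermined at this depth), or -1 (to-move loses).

value((2,0), O) = +1

ply 1, O at (2,0) | h0:-1=-1→(1,0); h0:-2=+1→(0,0)*
ply 2: (0,0) is terminal -1 (X); from (2,0) depth 10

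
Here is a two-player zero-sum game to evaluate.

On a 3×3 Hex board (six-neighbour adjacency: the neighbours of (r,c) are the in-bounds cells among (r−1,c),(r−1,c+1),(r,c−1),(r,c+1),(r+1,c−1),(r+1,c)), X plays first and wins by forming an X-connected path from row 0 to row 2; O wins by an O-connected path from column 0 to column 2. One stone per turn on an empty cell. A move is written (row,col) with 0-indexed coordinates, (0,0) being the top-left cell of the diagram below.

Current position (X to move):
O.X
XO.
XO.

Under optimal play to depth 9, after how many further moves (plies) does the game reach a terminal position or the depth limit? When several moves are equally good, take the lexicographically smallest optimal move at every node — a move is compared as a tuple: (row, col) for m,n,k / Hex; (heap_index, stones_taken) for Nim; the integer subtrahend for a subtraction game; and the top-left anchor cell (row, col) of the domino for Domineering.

ply 1, X at O.X/XO./XO. | (0,1)=+1→OXX/XO./XO.*; (1,2)=+1→O.X/XOX/XO.; (2,2)=+1→O.X/XO./XOX
ply 2: OXX/XO./XO. is terminal -1 (O); from O.X/XO./XO. depth 9

PV length from [O.X/XO./XO.]: 1 ply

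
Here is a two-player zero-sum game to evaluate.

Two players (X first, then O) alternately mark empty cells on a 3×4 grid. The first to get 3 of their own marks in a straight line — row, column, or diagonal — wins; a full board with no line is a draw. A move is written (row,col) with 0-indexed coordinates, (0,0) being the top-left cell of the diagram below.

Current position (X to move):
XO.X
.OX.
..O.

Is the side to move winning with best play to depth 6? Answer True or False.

X winning at [XO.X/.OX./..O.]: True

[XO.X/.OX./..O.] X move#1: (0,2):-1/XOXX/.OX./..O., (1,0):-1/XO.X/XOX./..O., (1,3):-1/XO.X/.OXX/..O., (2,0):-1/XO.X/.OX./X.O., (2,1):+1/XO.X/.OX./.XO.*, (2,3):-1/XO.X/.OX./..OX
[XO.X/.OX./.XO.] end (terminal -1, O#2); searched XO.X/.OX./..O. to 6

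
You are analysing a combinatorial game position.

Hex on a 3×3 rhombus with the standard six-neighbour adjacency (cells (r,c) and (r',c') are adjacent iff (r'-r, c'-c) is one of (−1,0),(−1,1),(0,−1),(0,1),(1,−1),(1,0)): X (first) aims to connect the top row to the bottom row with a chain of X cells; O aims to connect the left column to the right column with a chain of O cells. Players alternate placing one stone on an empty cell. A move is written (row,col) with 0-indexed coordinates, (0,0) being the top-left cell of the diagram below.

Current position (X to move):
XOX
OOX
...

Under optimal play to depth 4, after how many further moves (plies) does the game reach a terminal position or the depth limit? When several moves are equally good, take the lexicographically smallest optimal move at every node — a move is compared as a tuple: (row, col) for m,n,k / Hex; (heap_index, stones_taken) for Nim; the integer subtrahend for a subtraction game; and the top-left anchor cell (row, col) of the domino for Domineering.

p1 X@[XOX/OOX/...]: (2,0)[XOX/OOX/X..]+1* (2,1)[XOX/OOX/.X.]+1 (2,2)[XOX/OOX/..X]+1
p2 O@[XOX/OOX/X..]: (2,1)[XOX/OOX/XO.]-1* (2,2)[XOX/OOX/X.O]-1
p3 X@[XOX/OOX/XO.]: (2,2)[XOX/OOX/XOX]+1*
p4 O@[XOX/OOX/XOX] terminal -1; root [XOX/OOX/...] d4

PV length from [XOX/OOX/...]: 3 plies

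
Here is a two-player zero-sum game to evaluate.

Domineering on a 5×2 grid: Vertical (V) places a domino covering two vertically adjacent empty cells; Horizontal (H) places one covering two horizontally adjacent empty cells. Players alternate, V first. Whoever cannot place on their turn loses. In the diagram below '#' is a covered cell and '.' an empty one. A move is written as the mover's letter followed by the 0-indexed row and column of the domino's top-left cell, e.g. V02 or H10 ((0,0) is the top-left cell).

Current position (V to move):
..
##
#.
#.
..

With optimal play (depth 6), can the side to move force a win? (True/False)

V winning at [../##/#./#./..]: False

p1 V@[../##/#./#./..]: V21[../##/##/##/..]-1* V31[../##/#./##/.#]-1
p2 H@[../##/##/##/..]: H00[##/##/##/##/..]+1* H40[../##/##/##/##]+1
p3 V@[##/##/##/##/..] terminal -1; root [../##/#./#./..] d6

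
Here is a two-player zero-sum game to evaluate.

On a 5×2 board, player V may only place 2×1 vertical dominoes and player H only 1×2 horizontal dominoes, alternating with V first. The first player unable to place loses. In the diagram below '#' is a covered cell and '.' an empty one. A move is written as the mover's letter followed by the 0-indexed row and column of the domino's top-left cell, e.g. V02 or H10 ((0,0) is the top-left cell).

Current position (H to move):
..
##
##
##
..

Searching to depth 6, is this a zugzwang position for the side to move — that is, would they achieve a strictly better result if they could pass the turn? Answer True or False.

zugzwang(../##/##/##/.., H) = False

[../##/##/##/..] H move#1: H00:+1/##/##/##/##/..*, H40:+1/../##/##/##/##
[##/##/##/##/..] end (terminal -1, V#2); searched ../##/##/##/.. to 6
pass branch (V moves first from the same position):
  | [../##/##/##/..] end (terminal -1, V#1); searched ../##/##/##/.. to 6
H moving scores +1; H passing scores +1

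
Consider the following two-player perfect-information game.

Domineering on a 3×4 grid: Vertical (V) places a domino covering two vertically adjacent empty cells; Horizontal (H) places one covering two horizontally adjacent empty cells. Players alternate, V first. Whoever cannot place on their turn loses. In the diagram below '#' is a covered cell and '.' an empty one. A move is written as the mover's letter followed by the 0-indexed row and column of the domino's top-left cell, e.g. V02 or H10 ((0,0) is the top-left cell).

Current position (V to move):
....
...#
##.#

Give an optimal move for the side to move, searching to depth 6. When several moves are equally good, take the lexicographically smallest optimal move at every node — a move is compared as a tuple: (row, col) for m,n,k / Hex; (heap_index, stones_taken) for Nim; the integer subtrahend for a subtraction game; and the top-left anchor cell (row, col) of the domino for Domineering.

V's best at [..../...#/##.#]: V01

[..../...#/##.#] V move#1: V00:-1/#.../#..#/##.#, V01:+1/.#../.#.#/##.#*, V02:-1/..#./..##/##.#, V12:-1/..../..##/####
[.#../.#.#/##.#] H move#2: H02:-1/.###/.#.#/##.#*
[.###/.#.#/##.#] V move#3: V00:+1/####/##.#/##.#*, V12:+1/.###/.###/####
[####/##.#/##.#] end (terminal -1, H#4); searched ..../...#/##.# to 6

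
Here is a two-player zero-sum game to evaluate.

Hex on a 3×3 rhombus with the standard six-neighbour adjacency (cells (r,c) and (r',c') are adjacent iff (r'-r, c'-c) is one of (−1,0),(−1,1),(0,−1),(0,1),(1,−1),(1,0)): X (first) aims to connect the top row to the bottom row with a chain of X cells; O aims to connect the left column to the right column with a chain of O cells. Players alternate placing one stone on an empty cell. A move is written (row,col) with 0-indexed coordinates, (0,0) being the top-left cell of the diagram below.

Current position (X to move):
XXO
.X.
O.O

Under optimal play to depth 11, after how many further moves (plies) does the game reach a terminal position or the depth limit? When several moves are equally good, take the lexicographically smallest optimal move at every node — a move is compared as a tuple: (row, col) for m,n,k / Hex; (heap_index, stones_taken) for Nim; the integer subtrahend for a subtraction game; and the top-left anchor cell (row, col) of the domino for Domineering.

PV length from [XXO/.X./O.O]: 1 ply

ply 1, X at XXO/.X./O.O | (1,0)=-1→XXO/XX./O.O; (1,2)=-1→XXO/.XX/O.O; (2,1)=+1→XXO/.X./OXO*
ply 2: XXO/.X./OXO is terminal -1 (O); from XXO/.X./O.O depth 11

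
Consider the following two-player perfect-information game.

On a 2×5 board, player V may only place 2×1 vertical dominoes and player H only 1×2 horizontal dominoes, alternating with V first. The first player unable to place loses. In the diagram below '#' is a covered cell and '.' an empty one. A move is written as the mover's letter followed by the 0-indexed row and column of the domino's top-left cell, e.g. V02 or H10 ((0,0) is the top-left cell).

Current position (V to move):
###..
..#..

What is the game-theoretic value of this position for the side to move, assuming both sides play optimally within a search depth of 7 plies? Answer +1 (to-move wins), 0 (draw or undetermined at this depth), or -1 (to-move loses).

value(###../..#.., V) = +1

p1 V@[###../..#..]: V03[####./..##.]+1* V04[###.#/..#.#]+1
p2 H@[####./..##.]: H10[####./####.]-1*
p3 V@[####./####.]: V04[#####/#####]+1*
p4 H@[#####/#####] terminal -1; root [###../..#..] d7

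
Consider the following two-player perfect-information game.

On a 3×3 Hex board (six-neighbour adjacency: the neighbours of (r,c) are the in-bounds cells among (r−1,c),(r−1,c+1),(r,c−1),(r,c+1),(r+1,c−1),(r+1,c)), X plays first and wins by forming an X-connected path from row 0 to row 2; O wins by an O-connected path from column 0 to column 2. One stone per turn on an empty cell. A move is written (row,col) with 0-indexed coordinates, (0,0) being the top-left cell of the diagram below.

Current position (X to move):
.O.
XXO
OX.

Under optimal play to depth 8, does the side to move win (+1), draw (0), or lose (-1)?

value(.O./XXO/OX., X) = +1

[.O./XXO/OX.] X move#1: (0,0):+1/XO./XXO/OX.*, (0,2):+1/.OX/XXO/OX., (2,2):+1/.O./XXO/OXX
[XO./XXO/OX.] end (terminal -1, O#2); searched .O./XXO/OX. to 8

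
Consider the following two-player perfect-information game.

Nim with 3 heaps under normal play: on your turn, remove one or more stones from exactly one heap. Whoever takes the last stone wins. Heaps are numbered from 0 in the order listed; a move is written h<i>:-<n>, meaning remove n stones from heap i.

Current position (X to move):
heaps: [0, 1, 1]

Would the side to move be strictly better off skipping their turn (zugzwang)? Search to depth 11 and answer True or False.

[(0,1,1)] X move#1: h1:-1:-1/(0,0,1)*, h2:-1:-1/(0,1,0)
[(0,0,1)] O move#2: h2:-1:+1/(0,0,0)*
[(0,0,0)] end (terminal -1, X#3); searched (0,1,1) to 11
if X skipped the turn, O would face:
~ [(0,1,1)] O move#1: h1:-1:-1/(0,0,1)*, h2:-1:-1/(0,1,0)
~ [(0,0,1)] X move#2: h2:-1:+1/(0,0,0)*
~ [(0,0,0)] end (terminal -1, O#3); searched (0,1,1) to 11
compare (X): move=-1 vs pass=+1

zugzwang((0,1,1), X) = True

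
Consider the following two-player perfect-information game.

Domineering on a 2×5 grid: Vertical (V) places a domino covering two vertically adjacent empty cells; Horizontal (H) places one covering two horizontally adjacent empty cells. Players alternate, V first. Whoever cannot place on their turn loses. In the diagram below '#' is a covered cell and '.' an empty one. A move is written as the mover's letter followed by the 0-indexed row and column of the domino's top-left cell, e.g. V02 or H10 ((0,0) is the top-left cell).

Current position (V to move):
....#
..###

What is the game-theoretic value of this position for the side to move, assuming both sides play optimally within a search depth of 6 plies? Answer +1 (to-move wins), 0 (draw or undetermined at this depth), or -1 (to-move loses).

value(....#/..###, V) = +1

[....#/..###] V move#1: V00:-1/#...#/#.###, V01:+1/.#..#/.####*
[.#..#/.####] H move#2: H02:-1/.####/.####*
[.####/.####] V move#3: V00:+1/#####/#####*
[#####/#####] end (terminal -1, H#4); searched ....#/..### to 6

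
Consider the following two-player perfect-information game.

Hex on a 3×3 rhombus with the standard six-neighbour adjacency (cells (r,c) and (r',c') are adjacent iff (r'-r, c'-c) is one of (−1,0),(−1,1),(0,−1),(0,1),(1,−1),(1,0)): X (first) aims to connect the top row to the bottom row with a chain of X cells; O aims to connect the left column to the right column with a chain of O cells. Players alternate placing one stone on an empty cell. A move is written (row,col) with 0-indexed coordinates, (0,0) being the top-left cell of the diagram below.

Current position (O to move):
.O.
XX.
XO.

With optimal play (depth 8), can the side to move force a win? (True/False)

O winning at [.O./XX./XO.]: False

p1 O@[.O./XX./XO.]: (0,0)[OO./XX./XO.]-1* (0,2)[.OO/XX./XO.]-1 (1,2)[.O./XXO/XO.]-1 (2,2)[.O./XX./XOO]-1
p2 X@[OO./XX./XO.]: (0,2)[OOX/XX./XO.]+1* (1,2)[OO./XXX/XO.]-1 (2,2)[OO./XX./XOX]-1
p3 O@[OOX/XX./XO.] terminal -1; root [.O./XX./XO.] d8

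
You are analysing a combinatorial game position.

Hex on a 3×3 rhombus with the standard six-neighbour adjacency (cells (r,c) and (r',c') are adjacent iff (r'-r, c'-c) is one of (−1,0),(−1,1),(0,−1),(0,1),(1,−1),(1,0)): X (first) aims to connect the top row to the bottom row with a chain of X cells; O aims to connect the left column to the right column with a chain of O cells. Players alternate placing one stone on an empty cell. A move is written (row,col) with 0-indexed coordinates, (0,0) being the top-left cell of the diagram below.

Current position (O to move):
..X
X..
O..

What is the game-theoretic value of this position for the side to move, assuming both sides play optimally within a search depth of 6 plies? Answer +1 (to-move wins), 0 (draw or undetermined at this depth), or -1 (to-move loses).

[..X/X../O..] O move#1: (0,0):-1/O.X/X../O.., (0,1):-1/.OX/X../O.., (1,1):-1/..X/XO./O.., (1,2):+1/..X/X.O/O..*, (2,1):+1/..X/X../OO., (2,2):-1/..X/X../O.O
[..X/X.O/O..] X move#2: (0,0):-1/X.X/X.O/O..*, (0,1):-1/.XX/X.O/O.., (1,1):-1/..X/XXO/O.., (2,1):-1/..X/X.O/OX., (2,2):-1/..X/X.O/O.X
[X.X/X.O/O..] O move#3: (0,1):+1/XOX/X.O/O..*, (1,1):+1/X.X/XOO/O.., (2,1):+1/X.X/X.O/OO., (2,2):+1/X.X/X.O/O.O
[XOX/X.O/O..] X move#4: (1,1):-1/XOX/XXO/O..*, (2,1):-1/XOX/X.O/OX., (2,2):-1/XOX/X.O/O.X
[XOX/XXO/O..] O move#5: (2,1):+1/XOX/XXO/OO.*, (2,2):-1/XOX/XXO/O.O
[XOX/XXO/OO.] end (terminal -1, X#6); searched ..X/X../O.. to 6

value(..X/X../O.., O) = +1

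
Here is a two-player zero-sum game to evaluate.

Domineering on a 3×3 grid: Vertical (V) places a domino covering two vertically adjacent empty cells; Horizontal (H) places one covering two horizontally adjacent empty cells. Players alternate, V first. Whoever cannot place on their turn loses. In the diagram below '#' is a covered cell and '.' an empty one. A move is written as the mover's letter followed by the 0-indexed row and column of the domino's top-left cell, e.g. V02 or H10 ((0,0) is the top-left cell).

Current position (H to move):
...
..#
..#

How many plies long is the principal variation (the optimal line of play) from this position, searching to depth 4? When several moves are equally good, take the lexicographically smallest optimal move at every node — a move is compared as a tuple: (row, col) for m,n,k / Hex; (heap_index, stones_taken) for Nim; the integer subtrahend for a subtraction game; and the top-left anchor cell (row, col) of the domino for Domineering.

[.../..#/..#] H move#1: H00:-1/##./..#/..#, H01:-1/.##/..#/..#, H10:+1/.../###/..#*, H20:-1/.../..#/###
[.../###/..#] end (terminal -1, V#2); searched .../..#/..# to 4

PV length from [.../..#/..#]: 1 ply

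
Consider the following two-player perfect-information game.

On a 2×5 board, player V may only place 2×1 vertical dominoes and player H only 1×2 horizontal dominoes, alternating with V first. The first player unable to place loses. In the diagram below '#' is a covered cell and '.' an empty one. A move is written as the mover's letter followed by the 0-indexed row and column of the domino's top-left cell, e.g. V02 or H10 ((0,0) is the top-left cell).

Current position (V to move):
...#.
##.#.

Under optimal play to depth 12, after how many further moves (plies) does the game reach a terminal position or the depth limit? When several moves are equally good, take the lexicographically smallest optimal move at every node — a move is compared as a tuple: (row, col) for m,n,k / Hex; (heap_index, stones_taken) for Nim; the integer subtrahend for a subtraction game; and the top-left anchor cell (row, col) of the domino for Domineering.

ply 1, V at ...#./##.#. | V02=+1→..##./####.*; V04=-1→...##/##.##
ply 2, H at ..##./####. | H00=-1→####./####.*
ply 3, V at ####./####. | V04=+1→#####/#####*
ply 4: #####/##### is terminal -1 (H); from ...#./##.#. depth 12

PV length from [...#./##.#.]: 3 plies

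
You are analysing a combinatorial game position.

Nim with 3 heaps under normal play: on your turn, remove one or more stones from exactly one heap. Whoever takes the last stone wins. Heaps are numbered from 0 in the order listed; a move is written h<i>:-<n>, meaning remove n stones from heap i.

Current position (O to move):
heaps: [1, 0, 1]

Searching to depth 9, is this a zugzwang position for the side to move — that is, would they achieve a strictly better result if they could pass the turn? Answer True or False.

ply 1, O at (1,0,1) | h0:-1=-1→(0,0,1)*; h2:-1=-1→(1,0,0)
ply 2, X at (0,0,1) | h2:-1=+1→(0,0,0)*
ply 3: (0,0,0) is terminal -1 (O); from (1,0,1) depth 9
pass branch (X moves first from the same position):
  | ply 1, X at (1,0,1) | h0:-1=-1→(0,0,1)*; h2:-1=-1→(1,0,0)
  | ply 2, O at (0,0,1) | h2:-1=+1→(0,0,0)*
  | ply 3: (0,0,0) is terminal -1 (X); from (1,0,1) depth 9
O moving scores -1; O passing scores +1

zugzwang((1,0,1), O) = True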